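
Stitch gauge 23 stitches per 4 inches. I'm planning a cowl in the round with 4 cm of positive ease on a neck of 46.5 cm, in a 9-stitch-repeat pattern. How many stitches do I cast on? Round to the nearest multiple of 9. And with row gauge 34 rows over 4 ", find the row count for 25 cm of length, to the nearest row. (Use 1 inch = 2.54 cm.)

Finished = 46.5 + 4 = 50.5 cm.
50.5 cm × 1/2.54 = 19.88 inches.
23/4 = 5.75 sts per in; 19.88 × 5.75 = 114.32 sts.
Nearest multiple of 9 → 117.
25 cm = 9.84 inches; × 8.5 = 83.66 → 84 rows.

Cast on 117 stitches; work 84 rows.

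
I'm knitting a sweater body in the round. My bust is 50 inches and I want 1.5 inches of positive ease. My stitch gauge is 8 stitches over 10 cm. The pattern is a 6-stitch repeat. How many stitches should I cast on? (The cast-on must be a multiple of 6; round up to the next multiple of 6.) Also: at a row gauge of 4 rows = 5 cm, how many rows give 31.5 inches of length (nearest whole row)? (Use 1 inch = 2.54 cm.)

Cast on 108 stitches; work 64 rows.

Finished = 50 + 1.5 = 51.5 inches.
51.5 inches × 2.54 = 130.81 cm.
8/10 = 0.8 sts per cm; 130.81 × 0.8 = 104.65 sts.
Next multiple of 6 → 108.
31.5 inches = 80.01 cm; × 0.8 = 64.01 → 64 rows.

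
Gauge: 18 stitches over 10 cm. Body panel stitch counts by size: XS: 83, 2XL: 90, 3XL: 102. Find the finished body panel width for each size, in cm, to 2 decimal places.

XS 46.11 cm; 2XL 50.00 cm; 3XL 56.67 cm.

18/10 = 1.8 sts per cm.
XS: 83 / 1.8 = 46.111 → 46.11 cm.
2XL: 90 / 1.8 = 50.000 → 50.00 cm.
3XL: 102 / 1.8 = 56.667 → 56.67 cm.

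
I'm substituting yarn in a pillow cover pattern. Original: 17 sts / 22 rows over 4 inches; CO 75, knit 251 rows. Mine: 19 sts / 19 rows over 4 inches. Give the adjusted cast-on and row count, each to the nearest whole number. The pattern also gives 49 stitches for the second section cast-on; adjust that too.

Cast on 84 stitches; work 217 rows; second section cast-on 55 stitches.

Stitches: 75 × 19/17 = 83.82 → 84.
Rows: 251 × 19/22 = 216.77 → 217.
second section cast-on: 49 × 19/17 = 54.76 → 55.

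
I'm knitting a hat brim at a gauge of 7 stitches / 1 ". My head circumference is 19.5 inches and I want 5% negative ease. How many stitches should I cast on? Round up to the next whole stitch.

Finished = 19.5 × 0.95 = 18.52 in.
7 / 1 = 7 sts per inch.
18.52 × 7 = 129.68 sts.
→ 130 sts.

Cast on 130 stitches.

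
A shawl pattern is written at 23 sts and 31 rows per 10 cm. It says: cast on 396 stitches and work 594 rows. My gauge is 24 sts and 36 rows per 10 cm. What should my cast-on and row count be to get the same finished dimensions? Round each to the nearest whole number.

Stitches: 396 × 24/23 = 413.22 → 413.
Rows: 594 × 36/31 = 689.81 → 690.

Cast on 413 stitches; work 690 rows.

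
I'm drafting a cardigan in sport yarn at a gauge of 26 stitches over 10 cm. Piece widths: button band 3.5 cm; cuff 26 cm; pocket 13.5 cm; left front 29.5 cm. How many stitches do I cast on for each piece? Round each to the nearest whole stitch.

Rate = 26/10 = 2.6 sts per cm.
button band: 3.5 × 2.6 = 9.10 → 9.
cuff: 26 × 2.6 = 67.60 → 68.
pocket: 13.5 × 2.6 = 35.10 → 35.
left front: 29.5 × 2.6 = 76.70 → 77.

button band 9; cuff 68; pocket 35; left front 77.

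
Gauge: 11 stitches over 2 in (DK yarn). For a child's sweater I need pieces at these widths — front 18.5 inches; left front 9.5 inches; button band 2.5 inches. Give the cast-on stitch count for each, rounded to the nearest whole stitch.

Rate = 11/2 = 5.5 sts per in.
front: 18.5 × 5.5 = 101.75 → 102.
left front: 9.5 × 5.5 = 52.25 → 52.
button band: 2.5 × 5.5 = 13.75 → 14.

front 102; left front 52; button band 14.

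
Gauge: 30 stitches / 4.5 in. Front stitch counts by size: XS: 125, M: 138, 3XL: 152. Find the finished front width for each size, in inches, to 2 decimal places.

XS 18.75 inches; M 20.70 inches; 3XL 22.80 inches.

30/4.5 = 6.667 sts per in.
XS: 125 / 6.667 = 18.750 → 18.75 in.
M: 138 / 6.667 = 20.700 → 20.70 in.
3XL: 152 / 6.667 = 22.800 → 22.80 in.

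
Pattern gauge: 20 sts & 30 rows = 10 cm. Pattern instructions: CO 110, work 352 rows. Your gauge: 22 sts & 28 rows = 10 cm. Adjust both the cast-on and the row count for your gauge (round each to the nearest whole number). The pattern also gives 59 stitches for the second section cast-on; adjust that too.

Stitches: 110 × 22/20 = 121.00 → 121.
Rows: 352 × 28/30 = 328.53 → 329.
second section cast-on: 59 × 22/20 = 64.90 → 65.

Cast on 121 stitches; work 329 rows; second section cast-on 65 stitches.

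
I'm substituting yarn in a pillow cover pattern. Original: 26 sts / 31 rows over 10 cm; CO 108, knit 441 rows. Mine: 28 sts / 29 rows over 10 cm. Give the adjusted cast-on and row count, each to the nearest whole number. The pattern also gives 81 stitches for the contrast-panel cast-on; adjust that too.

Cast on 116 stitches; work 413 rows; contrast-panel cast-on 87 stitches.

Stitches: 108 × 28/26 = 116.31 → 116.
Rows: 441 × 29/31 = 412.55 → 413.
contrast-panel cast-on: 81 × 28/26 = 87.23 → 87.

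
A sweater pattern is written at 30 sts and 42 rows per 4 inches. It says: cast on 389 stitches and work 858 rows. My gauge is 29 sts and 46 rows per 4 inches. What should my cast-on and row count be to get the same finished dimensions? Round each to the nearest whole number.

Cast on 376 stitches; work 940 rows.

Stitches: 389 × 29/30 = 376.03 → 376.
Rows: 858 × 46/42 = 939.71 → 940.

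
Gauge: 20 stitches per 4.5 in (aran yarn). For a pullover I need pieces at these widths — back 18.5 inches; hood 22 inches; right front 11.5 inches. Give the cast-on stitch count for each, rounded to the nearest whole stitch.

back 82; hood 98; right front 51.

Rate = 20/4.5 = 4.444 sts per in.
back: 18.5 × 4.444 = 82.22 → 82.
hood: 22 × 4.444 = 97.78 → 98.
right front: 11.5 × 4.444 = 51.11 → 51.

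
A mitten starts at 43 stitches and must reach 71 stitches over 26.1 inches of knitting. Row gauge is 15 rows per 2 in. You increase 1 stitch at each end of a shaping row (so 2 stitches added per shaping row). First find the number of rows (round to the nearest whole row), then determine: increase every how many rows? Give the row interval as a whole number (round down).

Increase every 14th row.

Rows = 26.1 × 7.5 = 195.8 → 196 rows.
Stitches to add: 28 → 14 shaping rows (at 2 st each).
196 / 14 = 14.00 → every 14 rows.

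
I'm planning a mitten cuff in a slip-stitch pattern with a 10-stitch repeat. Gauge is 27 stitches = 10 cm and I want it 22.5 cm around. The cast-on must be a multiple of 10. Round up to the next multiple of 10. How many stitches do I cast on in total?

70 stitches.

27 / 10 = 2.7 sts per cm.
22.5 × 2.7 = 60.75 sts.
Next multiple of 10: 70.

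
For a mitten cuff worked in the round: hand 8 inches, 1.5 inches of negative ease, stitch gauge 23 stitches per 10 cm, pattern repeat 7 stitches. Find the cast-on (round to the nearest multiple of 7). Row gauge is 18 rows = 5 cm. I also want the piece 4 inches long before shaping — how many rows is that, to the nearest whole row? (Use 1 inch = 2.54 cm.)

Finished = 8 − 1.5 = 6.5 inches.
6.5 inches × 2.54 = 16.51 cm.
23/10 = 2.3 sts per cm; 16.51 × 2.3 = 37.97 sts.
Nearest multiple of 7 → 35.
4 inches = 10.16 cm; × 3.6 = 36.58 → 37 rows.

Cast on 35 stitches; work 37 rows.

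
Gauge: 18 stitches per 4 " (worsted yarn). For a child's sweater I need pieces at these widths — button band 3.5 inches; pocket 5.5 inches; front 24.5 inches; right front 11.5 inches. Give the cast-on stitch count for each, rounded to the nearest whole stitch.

button band 16; pocket 25; front 110; right front 52.

Rate = 18/4 = 4.5 sts per in.
button band: 3.5 × 4.5 = 15.75 → 16.
pocket: 5.5 × 4.5 = 24.75 → 25.
front: 24.5 × 4.5 = 110.25 → 110.
right front: 11.5 × 4.5 = 51.75 → 52.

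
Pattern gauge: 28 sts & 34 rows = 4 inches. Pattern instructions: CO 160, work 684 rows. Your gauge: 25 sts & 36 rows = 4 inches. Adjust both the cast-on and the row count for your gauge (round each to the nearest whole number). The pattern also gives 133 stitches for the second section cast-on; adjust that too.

Stitches: 160 × 25/28 = 142.86 → 143.
Rows: 684 × 36/34 = 724.24 → 724.
second section cast-on: 133 × 25/28 = 118.75 → 119.

Cast on 143 stitches; work 724 rows; second section cast-on 119 stitches.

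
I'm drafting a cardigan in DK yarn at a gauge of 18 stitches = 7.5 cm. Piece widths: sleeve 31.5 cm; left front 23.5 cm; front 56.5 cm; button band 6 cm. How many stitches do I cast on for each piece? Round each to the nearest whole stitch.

sleeve 76; left front 56; front 136; button band 14.

Rate = 18/7.5 = 2.4 sts per cm.
sleeve: 31.5 × 2.4 = 75.60 → 76.
left front: 23.5 × 2.4 = 56.40 → 56.
front: 56.5 × 2.4 = 135.60 → 136.
button band: 6 × 2.4 = 14.40 → 14.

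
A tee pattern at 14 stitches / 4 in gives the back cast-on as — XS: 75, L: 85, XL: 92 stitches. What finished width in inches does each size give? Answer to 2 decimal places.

14/4 = 3.5 sts per in.
XS: 75 / 3.5 = 21.429 → 21.43 in.
L: 85 / 3.5 = 24.286 → 24.29 in.
XL: 92 / 3.5 = 26.286 → 26.29 in.

XS 21.43 inches; L 24.29 inches; XL 26.29 inches.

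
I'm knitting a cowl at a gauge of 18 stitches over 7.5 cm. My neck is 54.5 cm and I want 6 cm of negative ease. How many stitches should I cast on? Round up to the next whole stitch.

Finished = 54.5 − 6 = 48.5 cm.
18 / 7.5 = 2.4 sts per cm.
48.50 × 2.4 = 116.40 sts.
→ 117 sts.

Cast on 117 stitches.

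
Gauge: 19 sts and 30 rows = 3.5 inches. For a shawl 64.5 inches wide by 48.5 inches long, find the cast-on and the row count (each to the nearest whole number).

Cast on 350 stitches and work 416 rows.

Stitch gauge = 19/3.5 = 5.429 sts/in; 64.5 × 5.429 = 350.14 → 350 sts.
Row gauge = 30/3.5 = 8.571 rows/in; 48.5 × 8.571 = 415.71 → 416 rows.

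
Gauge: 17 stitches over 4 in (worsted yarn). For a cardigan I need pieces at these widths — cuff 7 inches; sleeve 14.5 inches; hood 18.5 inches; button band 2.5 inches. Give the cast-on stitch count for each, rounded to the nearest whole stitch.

cuff 30; sleeve 62; hood 79; button band 11.

Rate = 17/4 = 4.25 sts per in.
cuff: 7 × 4.25 = 29.75 → 30.
sleeve: 14.5 × 4.25 = 61.62 → 62.
hood: 18.5 × 4.25 = 78.62 → 79.
button band: 2.5 × 4.25 = 10.62 → 11.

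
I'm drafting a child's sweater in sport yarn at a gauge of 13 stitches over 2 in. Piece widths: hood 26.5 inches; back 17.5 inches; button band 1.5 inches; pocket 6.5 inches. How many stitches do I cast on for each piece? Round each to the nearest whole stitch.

Rate = 13/2 = 6.5 sts per in.
hood: 26.5 × 6.5 = 172.25 → 172.
back: 17.5 × 6.5 = 113.75 → 114.
button band: 1.5 × 6.5 = 9.75 → 10.
pocket: 6.5 × 6.5 = 42.25 → 42.

hood 172; back 114; button band 10; pocket 42.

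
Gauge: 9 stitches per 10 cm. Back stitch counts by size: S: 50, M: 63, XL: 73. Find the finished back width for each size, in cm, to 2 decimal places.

9/10 = 0.9 sts per cm.
S: 50 / 0.9 = 55.556 → 55.56 cm.
M: 63 / 0.9 = 70.000 → 70.00 cm.
XL: 73 / 0.9 = 81.111 → 81.11 cm.

S 55.56 cm; M 70.00 cm; XL 81.11 cm.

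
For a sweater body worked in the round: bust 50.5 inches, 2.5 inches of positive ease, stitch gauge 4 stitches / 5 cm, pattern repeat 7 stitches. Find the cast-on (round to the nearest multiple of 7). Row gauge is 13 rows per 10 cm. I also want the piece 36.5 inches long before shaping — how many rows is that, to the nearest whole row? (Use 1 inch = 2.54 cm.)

Cast on 105 stitches; work 121 rows.

Finished = 50.5 + 2.5 = 53 inches.
53 inches × 2.54 = 134.62 cm.
4/5 = 0.8 sts per cm; 134.62 × 0.8 = 107.70 sts.
Nearest multiple of 7 → 105.
36.5 inches = 92.71 cm; × 1.3 = 120.52 → 121 rows.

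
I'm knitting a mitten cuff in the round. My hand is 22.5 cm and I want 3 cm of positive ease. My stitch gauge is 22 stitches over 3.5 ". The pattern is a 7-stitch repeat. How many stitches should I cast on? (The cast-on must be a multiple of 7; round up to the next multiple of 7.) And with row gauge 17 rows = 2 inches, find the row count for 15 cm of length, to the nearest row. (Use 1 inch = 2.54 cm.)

Cast on 70 stitches; work 50 rows.

Finished = 22.5 + 3 = 25.5 cm.
25.5 cm × 1/2.54 = 10.04 inches.
22/3.5 = 6.286 sts per in; 10.04 × 6.286 = 63.10 sts.
Next multiple of 7 → 70.
15 cm = 5.91 inches; × 8.5 = 50.20 → 50 rows.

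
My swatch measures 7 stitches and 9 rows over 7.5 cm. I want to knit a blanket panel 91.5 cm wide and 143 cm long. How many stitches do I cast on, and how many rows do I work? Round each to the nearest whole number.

Cast on 85 stitches and work 172 rows.

Stitch gauge = 7/7.5 = 0.933 sts/cm; 91.5 × 0.933 = 85.40 → 85 sts.
Row gauge = 9/7.5 = 1.2 rows/cm; 143 × 1.2 = 171.60 → 172 rows.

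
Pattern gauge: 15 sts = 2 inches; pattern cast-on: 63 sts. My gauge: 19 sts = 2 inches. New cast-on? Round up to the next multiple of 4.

80 stitches.

Scale factor = 19 / 15 = 1.267.
63 × 19 / 15 = 79.80 sts.
→ 80 sts.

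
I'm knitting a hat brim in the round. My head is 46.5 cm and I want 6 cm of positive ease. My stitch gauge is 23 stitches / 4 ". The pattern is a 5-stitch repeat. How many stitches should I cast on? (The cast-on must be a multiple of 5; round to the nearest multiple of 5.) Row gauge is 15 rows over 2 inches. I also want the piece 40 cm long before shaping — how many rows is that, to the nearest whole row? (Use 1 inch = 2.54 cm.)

Finished = 46.5 + 6 = 52.5 cm.
52.5 cm × 1/2.54 = 20.67 inches.
23/4 = 5.75 sts per in; 20.67 × 5.75 = 118.85 sts.
Nearest multiple of 5 → 120.
40 cm = 15.75 inches; × 7.5 = 118.11 → 118 rows.

Cast on 120 stitches; work 118 rows.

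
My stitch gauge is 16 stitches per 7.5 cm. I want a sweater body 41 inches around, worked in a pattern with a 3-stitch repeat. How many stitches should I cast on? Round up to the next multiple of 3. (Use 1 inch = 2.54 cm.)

Cast on 225 stitches.

41 in = 41 × 2.54 = 104.14 cm.
16 / 7.5 = 2.133 sts/cm.
104.14 × 2.133 = 222.17 sts.
→ 225.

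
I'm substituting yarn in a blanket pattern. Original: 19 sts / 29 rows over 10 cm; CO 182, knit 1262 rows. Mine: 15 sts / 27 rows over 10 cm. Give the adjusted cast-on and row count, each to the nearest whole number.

Stitches: 182 × 15/19 = 143.68 → 144.
Rows: 1262 × 27/29 = 1174.97 → 1175.

Cast on 144 stitches; work 1175 rows.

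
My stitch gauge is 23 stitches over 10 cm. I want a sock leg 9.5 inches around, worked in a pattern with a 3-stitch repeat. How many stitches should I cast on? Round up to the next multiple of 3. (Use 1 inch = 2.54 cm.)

9.5 in = 9.5 × 2.54 = 24.13 cm.
23 / 10 = 2.3 sts/cm.
24.13 × 2.3 = 55.50 sts.
→ 57.

CO 57 sts.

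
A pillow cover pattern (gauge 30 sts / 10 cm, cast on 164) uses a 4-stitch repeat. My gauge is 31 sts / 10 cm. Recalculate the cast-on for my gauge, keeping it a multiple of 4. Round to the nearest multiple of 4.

CO 168 sts.

164 × 31 / 30 = 169.47.
Nearest multiple of 4: 168.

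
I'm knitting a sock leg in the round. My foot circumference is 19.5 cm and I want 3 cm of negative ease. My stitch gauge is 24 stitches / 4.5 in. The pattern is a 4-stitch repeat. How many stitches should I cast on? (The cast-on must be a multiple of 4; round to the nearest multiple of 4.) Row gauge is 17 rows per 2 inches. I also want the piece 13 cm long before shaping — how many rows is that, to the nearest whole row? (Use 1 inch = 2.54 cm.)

Cast on 36 stitches; work 44 rows.

Finished = 19.5 − 3 = 16.5 cm.
16.5 cm × 1/2.54 = 6.50 inches.
24/4.5 = 5.333 sts per in; 6.50 × 5.333 = 34.65 sts.
Nearest multiple of 4 → 36.
13 cm = 5.12 inches; × 8.5 = 43.50 → 44 rows.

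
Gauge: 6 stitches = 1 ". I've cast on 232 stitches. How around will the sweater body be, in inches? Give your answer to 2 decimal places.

38.67 inches.

6 stitches / 1 inch = 6 stitches per inch.
232 / 6 = 38.667 inches.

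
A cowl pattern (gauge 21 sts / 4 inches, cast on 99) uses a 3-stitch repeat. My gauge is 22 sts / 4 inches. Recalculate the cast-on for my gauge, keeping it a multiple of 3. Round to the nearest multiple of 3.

CO 105 sts.

99 × 22 / 21 = 103.71.
Nearest multiple of 3: 105.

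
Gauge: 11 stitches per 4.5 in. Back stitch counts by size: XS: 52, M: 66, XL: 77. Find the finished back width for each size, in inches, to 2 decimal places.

11/4.5 = 2.444 sts per in.
XS: 52 / 2.444 = 21.273 → 21.27 in.
M: 66 / 2.444 = 27.000 → 27.00 in.
XL: 77 / 2.444 = 31.500 → 31.50 in.

XS 21.27 inches; M 27.00 inches; XL 31.50 inches.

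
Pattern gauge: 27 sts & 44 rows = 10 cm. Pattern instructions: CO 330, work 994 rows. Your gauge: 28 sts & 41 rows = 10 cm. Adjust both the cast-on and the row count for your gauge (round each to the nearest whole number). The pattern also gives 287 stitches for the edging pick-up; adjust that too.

Cast on 342 stitches; work 926 rows; edging pick-up 298 stitches.

Stitches: 330 × 28/27 = 342.22 → 342.
Rows: 994 × 41/44 = 926.23 → 926.
edging pick-up: 287 × 28/27 = 297.63 → 298.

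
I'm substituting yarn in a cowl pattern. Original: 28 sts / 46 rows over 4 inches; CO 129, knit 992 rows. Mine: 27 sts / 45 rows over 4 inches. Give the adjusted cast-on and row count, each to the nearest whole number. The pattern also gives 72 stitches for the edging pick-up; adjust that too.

Stitches: 129 × 27/28 = 124.39 → 124.
Rows: 992 × 45/46 = 970.43 → 970.
edging pick-up: 72 × 27/28 = 69.43 → 69.

Cast on 124 stitches; work 970 rows; edging pick-up 69 stitches.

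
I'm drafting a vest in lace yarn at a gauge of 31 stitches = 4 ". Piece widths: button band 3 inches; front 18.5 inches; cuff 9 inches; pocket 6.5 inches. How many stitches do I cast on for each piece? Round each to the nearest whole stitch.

button band 23; front 143; cuff 70; pocket 50.

Rate = 31/4 = 7.75 sts per in.
button band: 3 × 7.75 = 23.25 → 23.
front: 18.5 × 7.75 = 143.38 → 143.
cuff: 9 × 7.75 = 69.75 → 70.
pocket: 6.5 × 7.75 = 50.38 → 50.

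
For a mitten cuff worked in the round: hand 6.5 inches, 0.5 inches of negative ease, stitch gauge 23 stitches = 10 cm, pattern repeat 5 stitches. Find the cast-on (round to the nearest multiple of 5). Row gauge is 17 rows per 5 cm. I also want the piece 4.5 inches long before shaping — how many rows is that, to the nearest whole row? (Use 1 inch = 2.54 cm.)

Finished = 6.5 − 0.5 = 6 inches.
6 inches × 2.54 = 15.24 cm.
23/10 = 2.3 sts per cm; 15.24 × 2.3 = 35.05 sts.
Nearest multiple of 5 → 35.
4.5 inches = 11.43 cm; × 3.4 = 38.86 → 39 rows.

Cast on 35 stitches; work 39 rows.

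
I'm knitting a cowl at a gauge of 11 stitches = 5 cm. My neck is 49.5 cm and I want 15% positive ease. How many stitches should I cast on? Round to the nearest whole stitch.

125 stitches.

Finished = 49.5 × 1.15 = 56.92 cm.
11 / 5 = 2.2 sts per cm.
56.92 × 2.2 = 125.23 sts.
→ 125 sts.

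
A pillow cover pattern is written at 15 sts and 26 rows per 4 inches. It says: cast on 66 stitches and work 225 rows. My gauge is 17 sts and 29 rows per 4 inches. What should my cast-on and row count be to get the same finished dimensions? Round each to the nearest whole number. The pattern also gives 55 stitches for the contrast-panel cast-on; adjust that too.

Cast on 75 stitches; work 251 rows; contrast-panel cast-on 62 stitches.

Stitches: 66 × 17/15 = 74.80 → 75.
Rows: 225 × 29/26 = 250.96 → 251.
contrast-panel cast-on: 55 × 17/15 = 62.33 → 62.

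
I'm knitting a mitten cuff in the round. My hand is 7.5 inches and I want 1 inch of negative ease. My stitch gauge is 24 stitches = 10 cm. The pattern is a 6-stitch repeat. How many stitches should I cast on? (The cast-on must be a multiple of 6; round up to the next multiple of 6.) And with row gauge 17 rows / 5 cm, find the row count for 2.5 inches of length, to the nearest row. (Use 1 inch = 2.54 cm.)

Finished = 7.5 − 1 = 6.5 inches.
6.5 inches × 2.54 = 16.51 cm.
24/10 = 2.4 sts per cm; 16.51 × 2.4 = 39.62 sts.
Next multiple of 6 → 42.
2.5 inches = 6.35 cm; × 3.4 = 21.59 → 22 rows.

Cast on 42 stitches; work 22 rows.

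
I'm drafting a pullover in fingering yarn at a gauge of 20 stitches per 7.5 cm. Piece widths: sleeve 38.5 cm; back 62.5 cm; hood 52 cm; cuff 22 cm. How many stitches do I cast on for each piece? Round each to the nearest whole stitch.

Rate = 20/7.5 = 2.667 sts per cm.
sleeve: 38.5 × 2.667 = 102.67 → 103.
back: 62.5 × 2.667 = 166.67 → 167.
hood: 52 × 2.667 = 138.67 → 139.
cuff: 22 × 2.667 = 58.67 → 59.

sleeve 103; back 167; hood 139; cuff 59.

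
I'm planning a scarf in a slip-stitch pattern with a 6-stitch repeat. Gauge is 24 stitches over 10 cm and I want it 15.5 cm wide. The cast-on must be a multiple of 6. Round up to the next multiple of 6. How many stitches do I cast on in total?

24 / 10 = 2.4 sts per cm.
15.5 × 2.4 = 37.20 sts.
Next multiple of 6: 42.

42 stitches.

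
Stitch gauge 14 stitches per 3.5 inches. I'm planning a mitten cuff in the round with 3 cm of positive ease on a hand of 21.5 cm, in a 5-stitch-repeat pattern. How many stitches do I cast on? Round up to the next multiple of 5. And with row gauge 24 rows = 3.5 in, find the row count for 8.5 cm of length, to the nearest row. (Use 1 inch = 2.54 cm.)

Cast on 40 stitches; work 23 rows.

Finished = 21.5 + 3 = 24.5 cm.
24.5 cm × 1/2.54 = 9.65 inches.
14/3.5 = 4 sts per in; 9.65 × 4 = 38.58 sts.
Next multiple of 5 → 40.
8.5 cm = 3.35 inches; × 6.857 = 22.95 → 23 rows.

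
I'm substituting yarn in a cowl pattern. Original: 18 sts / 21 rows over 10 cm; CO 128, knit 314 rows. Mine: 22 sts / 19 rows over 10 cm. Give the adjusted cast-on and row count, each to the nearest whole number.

Stitches: 128 × 22/18 = 156.44 → 156.
Rows: 314 × 19/21 = 284.10 → 284.

Cast on 156 stitches; work 284 rows.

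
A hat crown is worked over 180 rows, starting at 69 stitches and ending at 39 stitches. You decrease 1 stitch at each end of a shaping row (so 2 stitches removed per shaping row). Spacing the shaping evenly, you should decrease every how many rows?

Decrease every 12th row.

Stitches to remove: |39 − 69| = 30.
Shaping rows needed: 30 / 2 = 15.
180 rows / 15 = every 12 rows.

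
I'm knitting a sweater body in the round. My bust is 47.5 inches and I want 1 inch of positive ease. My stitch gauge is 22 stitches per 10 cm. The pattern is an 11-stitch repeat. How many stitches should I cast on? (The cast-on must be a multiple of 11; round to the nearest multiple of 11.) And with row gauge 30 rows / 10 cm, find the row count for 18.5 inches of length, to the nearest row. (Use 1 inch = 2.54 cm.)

Finished = 47.5 + 1 = 48.5 inches.
48.5 inches × 2.54 = 123.19 cm.
22/10 = 2.2 sts per cm; 123.19 × 2.2 = 271.02 sts.
Nearest multiple of 11 → 275.
18.5 inches = 46.99 cm; × 3 = 140.97 → 141 rows.

Cast on 275 stitches; work 141 rows.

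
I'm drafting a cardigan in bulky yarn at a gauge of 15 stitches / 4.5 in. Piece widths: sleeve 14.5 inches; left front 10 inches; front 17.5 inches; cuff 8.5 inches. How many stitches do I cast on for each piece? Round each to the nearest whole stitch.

sleeve 48; left front 33; front 58; cuff 28.

Rate = 15/4.5 = 3.333 sts per in.
sleeve: 14.5 × 3.333 = 48.33 → 48.
left front: 10 × 3.333 = 33.33 → 33.
front: 17.5 × 3.333 = 58.33 → 58.
cuff: 8.5 × 3.333 = 28.33 → 28.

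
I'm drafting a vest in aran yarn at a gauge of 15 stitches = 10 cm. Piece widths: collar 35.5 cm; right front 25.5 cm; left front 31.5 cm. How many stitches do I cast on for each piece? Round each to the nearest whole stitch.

Rate = 15/10 = 1.5 sts per cm.
collar: 35.5 × 1.5 = 53.25 → 53.
right front: 25.5 × 1.5 = 38.25 → 38.
left front: 31.5 × 1.5 = 47.25 → 47.

collar 53; right front 38; left front 47.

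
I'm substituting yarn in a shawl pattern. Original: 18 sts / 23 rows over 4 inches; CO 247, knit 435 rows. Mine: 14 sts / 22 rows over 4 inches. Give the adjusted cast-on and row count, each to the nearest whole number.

Cast on 192 stitches; work 416 rows.

Stitches: 247 × 14/18 = 192.11 → 192.
Rows: 435 × 22/23 = 416.09 → 416.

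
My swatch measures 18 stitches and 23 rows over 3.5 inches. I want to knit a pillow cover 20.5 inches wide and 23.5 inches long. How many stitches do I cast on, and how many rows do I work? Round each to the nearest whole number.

Stitch gauge = 18/3.5 = 5.143 sts/in; 20.5 × 5.143 = 105.43 → 105 sts.
Row gauge = 23/3.5 = 6.571 rows/in; 23.5 × 6.571 = 154.43 → 154 rows.

Cast on 105 stitches and work 154 rows.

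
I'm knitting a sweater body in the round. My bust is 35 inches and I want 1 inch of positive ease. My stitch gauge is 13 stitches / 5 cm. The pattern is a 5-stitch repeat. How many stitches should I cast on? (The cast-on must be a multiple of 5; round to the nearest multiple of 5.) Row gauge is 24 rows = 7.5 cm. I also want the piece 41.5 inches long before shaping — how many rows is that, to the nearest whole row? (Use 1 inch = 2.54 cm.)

Cast on 240 stitches; work 337 rows.

Finished = 35 + 1 = 36 inches.
36 inches × 2.54 = 91.44 cm.
13/5 = 2.6 sts per cm; 91.44 × 2.6 = 237.74 sts.
Nearest multiple of 5 → 240.
41.5 inches = 105.41 cm; × 3.2 = 337.31 → 337 rows.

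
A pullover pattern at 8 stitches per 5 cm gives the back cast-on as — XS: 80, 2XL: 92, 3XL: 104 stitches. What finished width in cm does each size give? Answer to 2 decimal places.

XS 50.00 cm; 2XL 57.50 cm; 3XL 65.00 cm.

8/5 = 1.6 sts per cm.
XS: 80 / 1.6 = 50.000 → 50.00 cm.
2XL: 92 / 1.6 = 57.500 → 57.50 cm.
3XL: 104 / 1.6 = 65.000 → 65.00 cm.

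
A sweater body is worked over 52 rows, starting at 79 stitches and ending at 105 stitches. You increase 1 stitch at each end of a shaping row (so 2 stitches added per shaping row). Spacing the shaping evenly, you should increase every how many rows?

Stitches to add: |105 − 79| = 26.
Shaping rows needed: 26 / 2 = 13.
52 rows / 13 = every 4 rows.

Increase every 4th row.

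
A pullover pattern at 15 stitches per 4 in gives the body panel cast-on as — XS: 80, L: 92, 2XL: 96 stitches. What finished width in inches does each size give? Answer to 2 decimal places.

15/4 = 3.75 sts per in.
XS: 80 / 3.75 = 21.333 → 21.33 in.
L: 92 / 3.75 = 24.533 → 24.53 in.
2XL: 96 / 3.75 = 25.600 → 25.60 in.

XS 21.33 inches; L 24.53 inches; 2XL 25.60 inches.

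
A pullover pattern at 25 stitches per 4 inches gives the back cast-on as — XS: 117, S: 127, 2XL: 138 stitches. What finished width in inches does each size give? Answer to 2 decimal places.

XS 18.72 inches; S 20.32 inches; 2XL 22.08 inches.

25/4 = 6.25 sts per in.
XS: 117 / 6.25 = 18.720 → 18.72 in.
S: 127 / 6.25 = 20.320 → 20.32 in.
2XL: 138 / 6.25 = 22.080 → 22.08 in.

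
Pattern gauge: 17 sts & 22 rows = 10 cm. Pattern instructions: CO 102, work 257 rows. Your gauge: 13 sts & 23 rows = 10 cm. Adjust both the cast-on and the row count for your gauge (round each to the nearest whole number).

Stitches: 102 × 13/17 = 78.00 → 78.
Rows: 257 × 23/22 = 268.68 → 269.

Cast on 78 stitches; work 269 rows.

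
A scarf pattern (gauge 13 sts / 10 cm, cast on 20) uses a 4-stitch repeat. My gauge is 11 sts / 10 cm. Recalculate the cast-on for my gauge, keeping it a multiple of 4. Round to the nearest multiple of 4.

CO 16 sts.

20 × 11 / 13 = 16.92.
Nearest multiple of 4: 16.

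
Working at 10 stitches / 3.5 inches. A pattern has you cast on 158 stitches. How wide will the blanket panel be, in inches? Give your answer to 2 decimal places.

55.30 inches.

10 stitches / 3.5 inch = 2.857 stitches per inch.
158 / 2.857 = 55.300 inches.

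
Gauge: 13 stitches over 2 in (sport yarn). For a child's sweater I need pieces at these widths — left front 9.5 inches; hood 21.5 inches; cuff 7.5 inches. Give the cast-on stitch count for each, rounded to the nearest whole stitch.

left front 62; hood 140; cuff 49.

Rate = 13/2 = 6.5 sts per in.
left front: 9.5 × 6.5 = 61.75 → 62.
hood: 21.5 × 6.5 = 139.75 → 140.
cuff: 7.5 × 6.5 = 48.75 → 49.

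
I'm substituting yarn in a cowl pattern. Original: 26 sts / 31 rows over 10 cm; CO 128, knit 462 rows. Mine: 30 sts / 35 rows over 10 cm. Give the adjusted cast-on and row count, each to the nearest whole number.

Stitches: 128 × 30/26 = 147.69 → 148.
Rows: 462 × 35/31 = 521.61 → 522.

Cast on 148 stitches; work 522 rows.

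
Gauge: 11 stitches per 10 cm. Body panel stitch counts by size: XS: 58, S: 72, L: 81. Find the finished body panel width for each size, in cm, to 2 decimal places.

XS 52.73 cm; S 65.45 cm; L 73.64 cm.

11/10 = 1.1 sts per cm.
XS: 58 / 1.1 = 52.727 → 52.73 cm.
S: 72 / 1.1 = 65.455 → 65.45 cm.
L: 81 / 1.1 = 73.636 → 73.64 cm.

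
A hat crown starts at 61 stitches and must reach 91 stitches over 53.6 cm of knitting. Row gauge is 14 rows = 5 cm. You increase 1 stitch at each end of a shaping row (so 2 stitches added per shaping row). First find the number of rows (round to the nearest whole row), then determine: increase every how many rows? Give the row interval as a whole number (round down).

Increase every 10th row.

Rows = 53.6 × 2.8 = 150.1 → 150 rows.
Stitches to add: 30 → 15 shaping rows (at 2 st each).
150 / 15 = 10.00 → every 10 rows.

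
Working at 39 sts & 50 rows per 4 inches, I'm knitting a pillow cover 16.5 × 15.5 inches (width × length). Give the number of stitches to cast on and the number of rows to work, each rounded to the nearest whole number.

Stitch gauge = 39/4 = 9.75 sts/in; 16.5 × 9.75 = 160.88 → 161 sts.
Row gauge = 50/4 = 12.5 rows/in; 15.5 × 12.5 = 193.75 → 194 rows.

Cast on 161 stitches and work 194 rows.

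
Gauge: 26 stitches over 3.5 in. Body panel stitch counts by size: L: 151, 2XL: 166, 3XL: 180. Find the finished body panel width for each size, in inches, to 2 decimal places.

26/3.5 = 7.429 sts per in.
L: 151 / 7.429 = 20.327 → 20.33 in.
2XL: 166 / 7.429 = 22.346 → 22.35 in.
3XL: 180 / 7.429 = 24.231 → 24.23 in.

L 20.33 inches; 2XL 22.35 inches; 3XL 24.23 inches.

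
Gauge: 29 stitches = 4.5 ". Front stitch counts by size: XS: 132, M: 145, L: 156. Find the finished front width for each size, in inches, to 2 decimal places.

29/4.5 = 6.444 sts per in.
XS: 132 / 6.444 = 20.483 → 20.48 in.
M: 145 / 6.444 = 22.500 → 22.50 in.
L: 156 / 6.444 = 24.207 → 24.21 in.

XS 20.48 inches; M 22.50 inches; L 24.21 inches.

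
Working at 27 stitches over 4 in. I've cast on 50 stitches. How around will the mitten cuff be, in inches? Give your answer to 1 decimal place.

7.4 inches.

27 stitches / 4 inch = 6.75 stitches per inch.
50 / 6.75 = 7.41 inches.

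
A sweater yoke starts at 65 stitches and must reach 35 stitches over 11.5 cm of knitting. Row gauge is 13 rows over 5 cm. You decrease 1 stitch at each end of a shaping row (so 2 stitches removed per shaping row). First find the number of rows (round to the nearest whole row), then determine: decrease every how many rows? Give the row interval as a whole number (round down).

Decrease every 2nd row.

Rows = 11.5 × 2.6 = 29.9 → 30 rows.
Stitches to remove: 30 → 15 shaping rows (at 2 st each).
30 / 15 = 2.00 → every 2 rows.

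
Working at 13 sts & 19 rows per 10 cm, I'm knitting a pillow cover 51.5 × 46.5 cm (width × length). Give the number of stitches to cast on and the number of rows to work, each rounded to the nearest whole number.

Cast on 67 stitches and work 88 rows.

Stitch gauge = 13/10 = 1.3 sts/cm; 51.5 × 1.3 = 66.95 → 67 sts.
Row gauge = 19/10 = 1.9 rows/cm; 46.5 × 1.9 = 88.35 → 88 rows.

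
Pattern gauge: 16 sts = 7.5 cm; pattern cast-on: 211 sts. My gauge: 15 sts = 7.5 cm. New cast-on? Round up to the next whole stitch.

Scale factor = 15 / 16 = 0.938.
211 × 15 / 16 = 197.81 sts.
→ 198 sts.

198 stitches.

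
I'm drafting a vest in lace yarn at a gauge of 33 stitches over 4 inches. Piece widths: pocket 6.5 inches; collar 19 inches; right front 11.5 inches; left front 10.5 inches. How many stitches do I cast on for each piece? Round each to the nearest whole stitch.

Rate = 33/4 = 8.25 sts per in.
pocket: 6.5 × 8.25 = 53.62 → 54.
collar: 19 × 8.25 = 156.75 → 157.
right front: 11.5 × 8.25 = 94.88 → 95.
left front: 10.5 × 8.25 = 86.62 → 87.

pocket 54; collar 157; right front 95; left front 87.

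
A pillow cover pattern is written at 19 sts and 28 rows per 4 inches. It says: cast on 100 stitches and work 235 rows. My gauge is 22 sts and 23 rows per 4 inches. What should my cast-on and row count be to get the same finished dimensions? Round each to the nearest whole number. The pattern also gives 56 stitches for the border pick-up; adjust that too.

Stitches: 100 × 22/19 = 115.79 → 116.
Rows: 235 × 23/28 = 193.04 → 193.
border pick-up: 56 × 22/19 = 64.84 → 65.

Cast on 116 stitches; work 193 rows; border pick-up 65 stitches.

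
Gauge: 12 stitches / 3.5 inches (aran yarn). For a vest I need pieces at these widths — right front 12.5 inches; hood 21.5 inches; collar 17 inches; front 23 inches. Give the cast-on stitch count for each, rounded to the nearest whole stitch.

Rate = 12/3.5 = 3.429 sts per in.
right front: 12.5 × 3.429 = 42.86 → 43.
hood: 21.5 × 3.429 = 73.71 → 74.
collar: 17 × 3.429 = 58.29 → 58.
front: 23 × 3.429 = 78.86 → 79.

right front 43; hood 74; collar 58; front 79.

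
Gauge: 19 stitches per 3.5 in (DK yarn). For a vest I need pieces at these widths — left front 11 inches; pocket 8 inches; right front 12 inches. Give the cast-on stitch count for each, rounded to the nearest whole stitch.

Rate = 19/3.5 = 5.429 sts per in.
left front: 11 × 5.429 = 59.71 → 60.
pocket: 8 × 5.429 = 43.43 → 43.
right front: 12 × 5.429 = 65.14 → 65.

left front 60; pocket 43; right front 65.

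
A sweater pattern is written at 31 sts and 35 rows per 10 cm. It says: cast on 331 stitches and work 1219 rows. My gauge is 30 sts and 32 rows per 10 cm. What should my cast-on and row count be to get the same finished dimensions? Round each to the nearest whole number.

Cast on 320 stitches; work 1115 rows.

Stitches: 331 × 30/31 = 320.32 → 320.
Rows: 1219 × 32/35 = 1114.51 → 1115.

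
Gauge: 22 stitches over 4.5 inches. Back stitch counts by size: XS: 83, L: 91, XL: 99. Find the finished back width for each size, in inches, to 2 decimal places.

XS 16.98 inches; L 18.61 inches; XL 20.25 inches.

22/4.5 = 4.889 sts per in.
XS: 83 / 4.889 = 16.977 → 16.98 in.
L: 91 / 4.889 = 18.614 → 18.61 in.
XL: 99 / 4.889 = 20.250 → 20.25 in.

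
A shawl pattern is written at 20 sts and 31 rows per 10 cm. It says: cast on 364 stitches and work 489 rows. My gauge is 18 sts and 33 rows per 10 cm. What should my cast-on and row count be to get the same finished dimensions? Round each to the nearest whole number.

Cast on 328 stitches; work 521 rows.

Stitches: 364 × 18/20 = 327.60 → 328.
Rows: 489 × 33/31 = 520.55 → 521.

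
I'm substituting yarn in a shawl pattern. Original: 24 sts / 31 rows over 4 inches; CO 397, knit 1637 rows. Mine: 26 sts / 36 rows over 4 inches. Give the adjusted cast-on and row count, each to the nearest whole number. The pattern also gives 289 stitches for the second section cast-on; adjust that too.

Stitches: 397 × 26/24 = 430.08 → 430.
Rows: 1637 × 36/31 = 1901.03 → 1901.
second section cast-on: 289 × 26/24 = 313.08 → 313.

Cast on 430 stitches; work 1901 rows; second section cast-on 313 stitches.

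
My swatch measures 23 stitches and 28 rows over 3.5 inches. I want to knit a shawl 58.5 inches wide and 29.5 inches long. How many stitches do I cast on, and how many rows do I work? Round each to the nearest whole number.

Cast on 384 stitches and work 236 rows.

Stitch gauge = 23/3.5 = 6.571 sts/in; 58.5 × 6.571 = 384.43 → 384 sts.
Row gauge = 28/3.5 = 8 rows/in; 29.5 × 8 = 236.00 → 236 rows.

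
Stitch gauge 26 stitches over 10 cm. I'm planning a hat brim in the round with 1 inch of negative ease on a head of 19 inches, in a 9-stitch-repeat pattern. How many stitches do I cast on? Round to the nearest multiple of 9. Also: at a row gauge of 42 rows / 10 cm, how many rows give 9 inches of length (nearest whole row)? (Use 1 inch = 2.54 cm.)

Finished = 19 − 1 = 18 inches.
18 inches × 2.54 = 45.72 cm.
26/10 = 2.6 sts per cm; 45.72 × 2.6 = 118.87 sts.
Nearest multiple of 9 → 117.
9 inches = 22.86 cm; × 4.2 = 96.01 → 96 rows.

Cast on 117 stitches; work 96 rows.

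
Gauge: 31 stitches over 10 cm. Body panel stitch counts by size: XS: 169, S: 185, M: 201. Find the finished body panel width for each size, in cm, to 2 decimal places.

31/10 = 3.1 sts per cm.
XS: 169 / 3.1 = 54.516 → 54.52 cm.
S: 185 / 3.1 = 59.677 → 59.68 cm.
M: 201 / 3.1 = 64.839 → 64.84 cm.

XS 54.52 cm; S 59.68 cm; M 64.84 cm.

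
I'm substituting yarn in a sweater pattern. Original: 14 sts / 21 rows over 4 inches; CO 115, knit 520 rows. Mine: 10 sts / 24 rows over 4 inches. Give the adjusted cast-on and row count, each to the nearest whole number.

Stitches: 115 × 10/14 = 82.14 → 82.
Rows: 520 × 24/21 = 594.29 → 594.

Cast on 82 stitches; work 594 rows.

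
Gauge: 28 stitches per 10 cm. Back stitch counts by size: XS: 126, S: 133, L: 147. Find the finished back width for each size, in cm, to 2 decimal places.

28/10 = 2.8 sts per cm.
XS: 126 / 2.8 = 45.000 → 45.00 cm.
S: 133 / 2.8 = 47.500 → 47.50 cm.
L: 147 / 2.8 = 52.500 → 52.50 cm.

XS 45.00 cm; S 47.50 cm; L 52.50 cm.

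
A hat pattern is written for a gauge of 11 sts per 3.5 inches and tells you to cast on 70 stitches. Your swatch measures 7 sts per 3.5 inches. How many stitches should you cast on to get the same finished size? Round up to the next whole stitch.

Scale factor = 7 / 11 = 0.636.
70 × 7 / 11 = 44.55 sts.
→ 45 sts.

Cast on 45 stitches.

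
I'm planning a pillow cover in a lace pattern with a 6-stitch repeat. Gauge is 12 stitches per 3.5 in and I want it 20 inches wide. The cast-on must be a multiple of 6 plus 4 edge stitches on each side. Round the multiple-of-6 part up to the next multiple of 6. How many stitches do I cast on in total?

12 / 3.5 = 3.429 sts per inch.
20 × 3.429 = 68.57 sts.
Less 8 edge sts → 60.57 for the repeat.
Next multiple of 6: 66.
Add back 8 edge sts → 74.

74 stitches.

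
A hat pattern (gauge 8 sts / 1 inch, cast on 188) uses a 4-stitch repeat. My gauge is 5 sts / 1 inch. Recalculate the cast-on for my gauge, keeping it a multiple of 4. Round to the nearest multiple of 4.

188 × 5 / 8 = 117.50.
Nearest multiple of 4: 116.

Cast on 116 stitches.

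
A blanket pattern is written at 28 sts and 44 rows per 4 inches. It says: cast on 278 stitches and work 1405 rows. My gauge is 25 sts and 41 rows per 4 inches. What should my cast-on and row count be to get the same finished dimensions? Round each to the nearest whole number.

Stitches: 278 × 25/28 = 248.21 → 248.
Rows: 1405 × 41/44 = 1309.20 → 1309.

Cast on 248 stitches; work 1309 rows.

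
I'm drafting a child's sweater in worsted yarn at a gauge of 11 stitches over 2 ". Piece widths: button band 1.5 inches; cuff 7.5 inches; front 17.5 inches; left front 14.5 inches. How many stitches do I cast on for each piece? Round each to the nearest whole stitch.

Rate = 11/2 = 5.5 sts per in.
button band: 1.5 × 5.5 = 8.25 → 8.
cuff: 7.5 × 5.5 = 41.25 → 41.
front: 17.5 × 5.5 = 96.25 → 96.
left front: 14.5 × 5.5 = 79.75 → 80.

button band 8; cuff 41; front 96; left front 80.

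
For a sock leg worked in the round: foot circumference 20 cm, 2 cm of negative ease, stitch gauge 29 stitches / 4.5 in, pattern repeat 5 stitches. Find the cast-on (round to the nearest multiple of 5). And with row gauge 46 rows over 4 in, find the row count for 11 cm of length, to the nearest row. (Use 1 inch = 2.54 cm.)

Cast on 45 stitches; work 50 rows.

Finished = 20 − 2 = 18 cm.
18 cm × 1/2.54 = 7.09 inches.
29/4.5 = 6.444 sts per in; 7.09 × 6.444 = 45.67 sts.
Nearest multiple of 5 → 45.
11 cm = 4.33 inches; × 11.5 = 49.80 → 50 rows.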